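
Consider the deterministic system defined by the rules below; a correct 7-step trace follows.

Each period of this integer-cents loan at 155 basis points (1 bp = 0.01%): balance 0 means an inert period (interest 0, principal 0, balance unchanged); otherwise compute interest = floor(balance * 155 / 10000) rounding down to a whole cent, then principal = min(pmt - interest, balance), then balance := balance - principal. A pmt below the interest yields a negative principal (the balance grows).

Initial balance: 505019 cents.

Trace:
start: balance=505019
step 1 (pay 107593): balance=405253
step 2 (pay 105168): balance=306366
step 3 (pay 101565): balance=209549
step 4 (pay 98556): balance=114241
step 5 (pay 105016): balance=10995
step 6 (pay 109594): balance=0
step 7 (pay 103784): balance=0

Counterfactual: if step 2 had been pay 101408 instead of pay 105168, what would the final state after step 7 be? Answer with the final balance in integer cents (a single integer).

0

(re-executing from step 2 with the substitution; state before step 2: balance=405253)
step 2 (pay 101408): balance=310126
step 3 (pay 101565): balance=213367
step 4 (pay 98556): balance=118118
step 5 (pay 105016): balance=14932
step 6 (pay 109594): balance=0
step 7 (pay 103784): balance=0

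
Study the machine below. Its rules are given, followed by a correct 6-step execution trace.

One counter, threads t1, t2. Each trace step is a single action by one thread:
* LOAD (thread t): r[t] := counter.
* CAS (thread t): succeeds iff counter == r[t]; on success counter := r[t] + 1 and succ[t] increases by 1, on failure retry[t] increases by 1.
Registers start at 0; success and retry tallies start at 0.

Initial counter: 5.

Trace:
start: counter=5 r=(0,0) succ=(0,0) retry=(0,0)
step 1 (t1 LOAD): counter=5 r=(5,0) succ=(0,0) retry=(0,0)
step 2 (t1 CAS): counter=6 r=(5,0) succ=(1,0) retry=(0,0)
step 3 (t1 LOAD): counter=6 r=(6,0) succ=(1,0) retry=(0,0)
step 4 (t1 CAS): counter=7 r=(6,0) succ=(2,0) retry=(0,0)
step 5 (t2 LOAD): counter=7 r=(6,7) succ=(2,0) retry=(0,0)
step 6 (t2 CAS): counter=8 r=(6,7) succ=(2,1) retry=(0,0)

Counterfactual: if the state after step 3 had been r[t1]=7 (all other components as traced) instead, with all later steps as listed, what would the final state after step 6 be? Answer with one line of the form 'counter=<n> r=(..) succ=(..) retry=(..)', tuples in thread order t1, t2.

counter=7 r=(7,6) succ=(1,1) retry=(1,0)

state after step 3 := counter=6 r=(7,0) succ=(1,0) retry=(0,0)
step 4 (t1 CAS): counter=6 r=(7,0) succ=(1,0) retry=(1,0)
step 5 (t2 LOAD): counter=6 r=(7,6) succ=(1,0) retry=(1,0)
step 6 (t2 CAS): counter=7 r=(7,6) succ=(1,1) retry=(1,0)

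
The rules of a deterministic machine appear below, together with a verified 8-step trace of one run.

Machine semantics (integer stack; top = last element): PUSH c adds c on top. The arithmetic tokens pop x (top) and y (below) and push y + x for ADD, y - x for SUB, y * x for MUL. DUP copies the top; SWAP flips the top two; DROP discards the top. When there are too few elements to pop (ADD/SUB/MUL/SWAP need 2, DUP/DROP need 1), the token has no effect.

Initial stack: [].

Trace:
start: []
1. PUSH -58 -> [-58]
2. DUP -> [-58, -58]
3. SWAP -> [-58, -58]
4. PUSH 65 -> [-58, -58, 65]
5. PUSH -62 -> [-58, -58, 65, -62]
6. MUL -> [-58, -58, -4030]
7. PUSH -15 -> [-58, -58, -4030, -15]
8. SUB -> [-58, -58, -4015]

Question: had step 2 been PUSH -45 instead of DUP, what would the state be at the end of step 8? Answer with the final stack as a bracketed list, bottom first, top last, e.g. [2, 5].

(re-executing from step 2 with the substitution; state before step 2: [-58])
2. PUSH -45 -> [-58, -45]
3. SWAP -> [-45, -58]
4. PUSH 65 -> [-45, -58, 65]
5. PUSH -62 -> [-45, -58, 65, -62]
6. MUL -> [-45, -58, -4030]
7. PUSH -15 -> [-45, -58, -4030, -15]
8. SUB -> [-45, -58, -4015]

[-45, -58, -4015]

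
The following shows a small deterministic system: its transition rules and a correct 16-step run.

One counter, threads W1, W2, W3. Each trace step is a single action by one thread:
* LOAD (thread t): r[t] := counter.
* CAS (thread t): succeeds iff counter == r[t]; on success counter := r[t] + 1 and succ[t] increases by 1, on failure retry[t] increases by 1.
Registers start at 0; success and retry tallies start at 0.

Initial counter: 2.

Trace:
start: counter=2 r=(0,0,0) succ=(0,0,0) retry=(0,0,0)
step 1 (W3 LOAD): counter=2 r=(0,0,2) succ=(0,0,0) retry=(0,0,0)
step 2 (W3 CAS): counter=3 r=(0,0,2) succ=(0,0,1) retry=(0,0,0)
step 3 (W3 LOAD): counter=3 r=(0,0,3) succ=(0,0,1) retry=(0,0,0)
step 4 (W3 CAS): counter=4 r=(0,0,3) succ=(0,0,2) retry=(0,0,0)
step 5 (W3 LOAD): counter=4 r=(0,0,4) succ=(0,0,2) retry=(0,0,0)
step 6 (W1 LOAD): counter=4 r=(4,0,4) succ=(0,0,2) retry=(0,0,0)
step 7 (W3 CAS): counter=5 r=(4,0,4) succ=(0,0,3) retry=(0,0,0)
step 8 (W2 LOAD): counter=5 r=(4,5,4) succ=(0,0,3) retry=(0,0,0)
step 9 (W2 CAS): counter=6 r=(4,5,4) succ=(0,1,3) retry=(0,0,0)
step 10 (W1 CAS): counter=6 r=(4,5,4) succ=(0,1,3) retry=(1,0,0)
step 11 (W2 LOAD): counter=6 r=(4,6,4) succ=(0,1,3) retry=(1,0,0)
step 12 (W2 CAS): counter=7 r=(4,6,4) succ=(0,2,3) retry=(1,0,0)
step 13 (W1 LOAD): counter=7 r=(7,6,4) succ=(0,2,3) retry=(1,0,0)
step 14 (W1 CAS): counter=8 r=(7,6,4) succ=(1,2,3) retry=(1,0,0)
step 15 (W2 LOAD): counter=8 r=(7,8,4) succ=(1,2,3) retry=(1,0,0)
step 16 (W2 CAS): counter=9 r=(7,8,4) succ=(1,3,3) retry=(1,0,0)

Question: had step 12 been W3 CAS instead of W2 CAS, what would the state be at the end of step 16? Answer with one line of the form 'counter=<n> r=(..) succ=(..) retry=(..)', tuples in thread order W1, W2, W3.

(re-executing from step 12 with the substitution; state before step 12: counter=6 r=(4,6,4) succ=(0,1,3) retry=(1,0,0))
step 12 (W3 CAS): counter=6 r=(4,6,4) succ=(0,1,3) retry=(1,0,1)
step 13 (W1 LOAD): counter=6 r=(6,6,4) succ=(0,1,3) retry=(1,0,1)
step 14 (W1 CAS): counter=7 r=(6,6,4) succ=(1,1,3) retry=(1,0,1)
step 15 (W2 LOAD): counter=7 r=(6,7,4) succ=(1,1,3) retry=(1,0,1)
step 16 (W2 CAS): counter=8 r=(6,7,4) succ=(1,2,3) retry=(1,0,1)

counter=8 r=(6,7,4) succ=(1,2,3) retry=(1,0,1)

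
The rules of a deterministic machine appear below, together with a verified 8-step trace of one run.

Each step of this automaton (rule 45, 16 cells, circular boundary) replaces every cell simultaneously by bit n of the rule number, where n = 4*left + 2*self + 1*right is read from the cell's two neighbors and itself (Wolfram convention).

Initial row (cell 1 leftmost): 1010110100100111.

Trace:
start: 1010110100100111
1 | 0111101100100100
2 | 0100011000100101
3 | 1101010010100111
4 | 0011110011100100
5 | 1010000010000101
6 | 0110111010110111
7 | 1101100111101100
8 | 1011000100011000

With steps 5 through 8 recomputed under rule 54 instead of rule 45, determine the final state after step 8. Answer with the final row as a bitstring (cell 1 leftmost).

0010000000001111

(re-executing steps 5..8 under rule 54; state before step 5: 0011110011100100)
5 | 0100001100011110
6 | 1110010010100001
7 | 0001111111110010
8 | 0010000000001111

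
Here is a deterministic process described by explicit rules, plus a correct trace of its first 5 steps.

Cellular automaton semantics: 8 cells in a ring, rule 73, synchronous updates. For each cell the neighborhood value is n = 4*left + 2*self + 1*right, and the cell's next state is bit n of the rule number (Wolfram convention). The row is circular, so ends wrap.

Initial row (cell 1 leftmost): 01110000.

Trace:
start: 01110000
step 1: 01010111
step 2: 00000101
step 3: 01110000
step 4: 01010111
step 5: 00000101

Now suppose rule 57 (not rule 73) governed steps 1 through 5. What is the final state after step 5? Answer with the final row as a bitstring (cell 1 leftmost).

(re-executing steps 1..5 under rule 57; state before step 1: 01110000)
step 1: 01001111
step 2: 10101000
step 3: 01010110
step 4: 00101101
step 5: 10011010

10011010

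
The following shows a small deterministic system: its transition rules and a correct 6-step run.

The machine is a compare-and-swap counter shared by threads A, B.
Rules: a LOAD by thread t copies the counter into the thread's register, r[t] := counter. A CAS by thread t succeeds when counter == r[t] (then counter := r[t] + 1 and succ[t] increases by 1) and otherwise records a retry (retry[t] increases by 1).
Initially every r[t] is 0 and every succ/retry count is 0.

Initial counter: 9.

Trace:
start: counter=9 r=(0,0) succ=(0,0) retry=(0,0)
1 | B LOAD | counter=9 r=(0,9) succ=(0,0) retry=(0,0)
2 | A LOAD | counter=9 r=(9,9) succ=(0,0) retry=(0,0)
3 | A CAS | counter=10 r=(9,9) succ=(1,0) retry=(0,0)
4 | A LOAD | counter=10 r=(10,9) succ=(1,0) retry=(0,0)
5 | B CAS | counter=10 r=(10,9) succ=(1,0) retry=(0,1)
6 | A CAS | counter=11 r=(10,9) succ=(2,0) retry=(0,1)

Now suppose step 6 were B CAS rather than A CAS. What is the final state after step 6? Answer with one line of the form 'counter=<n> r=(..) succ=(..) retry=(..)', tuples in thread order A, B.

(re-executing from step 6 with the substitution; state before step 6: counter=10 r=(10,9) succ=(1,0) retry=(0,1))
6 | B CAS | counter=10 r=(10,9) succ=(1,0) retry=(0,2)

counter=10 r=(10,9) succ=(1,0) retry=(0,2)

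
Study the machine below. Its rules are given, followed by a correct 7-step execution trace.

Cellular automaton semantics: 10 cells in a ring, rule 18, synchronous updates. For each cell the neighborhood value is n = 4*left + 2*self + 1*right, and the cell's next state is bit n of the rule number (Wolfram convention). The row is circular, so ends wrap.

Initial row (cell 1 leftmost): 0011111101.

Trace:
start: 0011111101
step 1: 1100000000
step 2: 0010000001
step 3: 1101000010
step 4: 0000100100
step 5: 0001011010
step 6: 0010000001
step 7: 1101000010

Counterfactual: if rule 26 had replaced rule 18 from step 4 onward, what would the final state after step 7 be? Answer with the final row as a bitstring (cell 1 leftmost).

0000101101

(re-executing steps 4..7 under rule 26; state before step 4: 1101000010)
step 4: 1000100100
step 5: 0101011011
step 6: 0000010010
step 7: 0000101101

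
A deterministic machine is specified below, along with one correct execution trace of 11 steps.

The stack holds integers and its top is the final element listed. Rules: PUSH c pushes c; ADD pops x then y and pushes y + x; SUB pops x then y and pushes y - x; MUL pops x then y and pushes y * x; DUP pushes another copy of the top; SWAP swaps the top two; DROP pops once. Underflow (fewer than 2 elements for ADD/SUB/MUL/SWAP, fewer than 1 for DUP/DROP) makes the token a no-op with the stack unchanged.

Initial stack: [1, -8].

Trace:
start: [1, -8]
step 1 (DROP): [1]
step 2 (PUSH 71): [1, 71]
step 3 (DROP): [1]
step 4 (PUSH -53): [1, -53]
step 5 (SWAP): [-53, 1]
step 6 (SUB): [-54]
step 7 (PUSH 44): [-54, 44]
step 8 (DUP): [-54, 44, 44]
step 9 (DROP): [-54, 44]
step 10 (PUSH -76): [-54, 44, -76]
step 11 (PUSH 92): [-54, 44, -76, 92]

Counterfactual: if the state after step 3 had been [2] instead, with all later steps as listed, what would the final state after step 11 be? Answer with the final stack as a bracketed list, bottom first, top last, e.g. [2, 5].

[-55, 44, -76, 92]

state after step 3 := [2]
step 4 (PUSH -53): [2, -53]
step 5 (SWAP): [-53, 2]
step 6 (SUB): [-55]
step 7 (PUSH 44): [-55, 44]
step 8 (DUP): [-55, 44, 44]
step 9 (DROP): [-55, 44]
step 10 (PUSH -76): [-55, 44, -76]
step 11 (PUSH 92): [-55, 44, -76, 92]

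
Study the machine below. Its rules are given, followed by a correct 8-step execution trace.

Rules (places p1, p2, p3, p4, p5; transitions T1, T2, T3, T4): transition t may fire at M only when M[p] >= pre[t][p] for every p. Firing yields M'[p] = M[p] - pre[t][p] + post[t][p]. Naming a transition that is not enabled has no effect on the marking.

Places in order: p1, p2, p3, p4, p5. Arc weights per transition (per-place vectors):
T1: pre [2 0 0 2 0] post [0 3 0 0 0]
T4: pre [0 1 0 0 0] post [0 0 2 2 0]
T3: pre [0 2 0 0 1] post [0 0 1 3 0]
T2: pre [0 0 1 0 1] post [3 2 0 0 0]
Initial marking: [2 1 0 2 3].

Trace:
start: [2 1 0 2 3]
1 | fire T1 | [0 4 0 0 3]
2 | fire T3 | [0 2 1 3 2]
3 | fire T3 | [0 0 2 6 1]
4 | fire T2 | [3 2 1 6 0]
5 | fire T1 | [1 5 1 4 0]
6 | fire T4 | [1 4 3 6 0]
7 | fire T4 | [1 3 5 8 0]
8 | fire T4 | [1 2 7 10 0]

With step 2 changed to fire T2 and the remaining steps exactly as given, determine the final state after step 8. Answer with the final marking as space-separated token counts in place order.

1 4 6 7 1

(re-executing from step 2 with the substitution; state before step 2: [0 4 0 0 3])
2 | fire T2 | [0 4 0 0 3]
3 | fire T3 | [0 2 1 3 2]
4 | fire T2 | [3 4 0 3 1]
5 | fire T1 | [1 7 0 1 1]
6 | fire T4 | [1 6 2 3 1]
7 | fire T4 | [1 5 4 5 1]
8 | fire T4 | [1 4 6 7 1]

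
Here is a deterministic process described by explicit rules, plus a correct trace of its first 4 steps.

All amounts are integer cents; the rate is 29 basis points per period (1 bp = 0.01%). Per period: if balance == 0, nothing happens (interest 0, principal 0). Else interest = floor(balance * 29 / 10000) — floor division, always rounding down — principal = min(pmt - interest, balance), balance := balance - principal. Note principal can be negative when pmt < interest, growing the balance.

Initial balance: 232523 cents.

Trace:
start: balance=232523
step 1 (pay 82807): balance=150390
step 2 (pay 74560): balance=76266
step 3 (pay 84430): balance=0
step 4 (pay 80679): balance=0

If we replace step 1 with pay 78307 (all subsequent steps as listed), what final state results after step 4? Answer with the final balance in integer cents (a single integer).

(re-executing from step 1 with the substitution; state before step 1: balance=232523)
step 1 (pay 78307): balance=154890
step 2 (pay 74560): balance=80779
step 3 (pay 84430): balance=0
step 4 (pay 80679): balance=0

0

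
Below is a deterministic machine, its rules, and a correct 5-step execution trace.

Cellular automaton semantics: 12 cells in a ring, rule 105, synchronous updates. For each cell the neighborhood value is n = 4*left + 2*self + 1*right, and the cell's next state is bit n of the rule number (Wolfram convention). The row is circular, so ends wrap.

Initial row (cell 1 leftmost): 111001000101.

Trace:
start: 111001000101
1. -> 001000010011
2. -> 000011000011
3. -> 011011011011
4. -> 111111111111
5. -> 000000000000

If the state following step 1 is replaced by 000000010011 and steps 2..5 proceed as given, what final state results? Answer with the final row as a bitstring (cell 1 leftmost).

001000100010

state after step 1 := 000000010011
2. -> 011111000011
3. -> 110001011011
4. -> 010100111110
5. -> 001000100010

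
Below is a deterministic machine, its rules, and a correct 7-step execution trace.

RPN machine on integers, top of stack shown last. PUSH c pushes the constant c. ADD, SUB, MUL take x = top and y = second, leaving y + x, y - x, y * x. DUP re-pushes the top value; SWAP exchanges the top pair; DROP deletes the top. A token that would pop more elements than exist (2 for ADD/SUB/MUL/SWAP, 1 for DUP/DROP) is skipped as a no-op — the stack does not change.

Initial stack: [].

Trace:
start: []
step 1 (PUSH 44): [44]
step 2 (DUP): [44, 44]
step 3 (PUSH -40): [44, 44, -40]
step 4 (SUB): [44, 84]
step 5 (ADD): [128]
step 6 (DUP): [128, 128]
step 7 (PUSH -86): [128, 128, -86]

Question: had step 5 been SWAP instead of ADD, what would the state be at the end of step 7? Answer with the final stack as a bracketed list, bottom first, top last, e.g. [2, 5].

[84, 44, 44, -86]

(re-executing from step 5 with the substitution; state before step 5: [44, 84])
step 5 (SWAP): [84, 44]
step 6 (DUP): [84, 44, 44]
step 7 (PUSH -86): [84, 44, 44, -86]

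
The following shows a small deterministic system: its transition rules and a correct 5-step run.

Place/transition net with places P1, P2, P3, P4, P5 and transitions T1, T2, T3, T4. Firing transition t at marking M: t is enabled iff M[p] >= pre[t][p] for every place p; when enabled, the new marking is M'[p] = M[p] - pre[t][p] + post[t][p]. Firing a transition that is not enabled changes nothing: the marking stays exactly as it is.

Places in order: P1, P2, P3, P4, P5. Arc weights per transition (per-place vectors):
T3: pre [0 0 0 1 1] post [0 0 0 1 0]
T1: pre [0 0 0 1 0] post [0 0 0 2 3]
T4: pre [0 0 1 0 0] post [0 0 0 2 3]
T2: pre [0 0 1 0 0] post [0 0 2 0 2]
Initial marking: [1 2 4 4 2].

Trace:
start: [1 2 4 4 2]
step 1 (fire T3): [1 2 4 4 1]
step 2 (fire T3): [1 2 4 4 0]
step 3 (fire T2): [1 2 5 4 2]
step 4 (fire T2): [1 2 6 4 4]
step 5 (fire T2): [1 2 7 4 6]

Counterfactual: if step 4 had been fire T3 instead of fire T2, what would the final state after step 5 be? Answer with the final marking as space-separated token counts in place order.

(re-executing from step 4 with the substitution; state before step 4: [1 2 5 4 2])
step 4 (fire T3): [1 2 5 4 1]
step 5 (fire T2): [1 2 6 4 3]

1 2 6 4 3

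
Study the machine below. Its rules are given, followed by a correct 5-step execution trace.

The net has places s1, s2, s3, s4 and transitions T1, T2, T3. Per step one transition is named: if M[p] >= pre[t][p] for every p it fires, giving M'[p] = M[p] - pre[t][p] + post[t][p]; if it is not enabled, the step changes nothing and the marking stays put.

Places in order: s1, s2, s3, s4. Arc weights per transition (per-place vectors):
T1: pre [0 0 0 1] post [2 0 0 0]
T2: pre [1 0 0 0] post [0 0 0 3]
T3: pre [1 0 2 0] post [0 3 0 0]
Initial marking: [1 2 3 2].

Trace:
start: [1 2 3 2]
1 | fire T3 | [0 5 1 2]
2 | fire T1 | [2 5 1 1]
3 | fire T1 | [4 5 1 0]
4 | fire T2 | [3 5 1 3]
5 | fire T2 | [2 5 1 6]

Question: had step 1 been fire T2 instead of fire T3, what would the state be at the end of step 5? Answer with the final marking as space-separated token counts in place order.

2 2 3 9

(re-executing from step 1 with the substitution; state before step 1: [1 2 3 2])
1 | fire T2 | [0 2 3 5]
2 | fire T1 | [2 2 3 4]
3 | fire T1 | [4 2 3 3]
4 | fire T2 | [3 2 3 6]
5 | fire T2 | [2 2 3 9]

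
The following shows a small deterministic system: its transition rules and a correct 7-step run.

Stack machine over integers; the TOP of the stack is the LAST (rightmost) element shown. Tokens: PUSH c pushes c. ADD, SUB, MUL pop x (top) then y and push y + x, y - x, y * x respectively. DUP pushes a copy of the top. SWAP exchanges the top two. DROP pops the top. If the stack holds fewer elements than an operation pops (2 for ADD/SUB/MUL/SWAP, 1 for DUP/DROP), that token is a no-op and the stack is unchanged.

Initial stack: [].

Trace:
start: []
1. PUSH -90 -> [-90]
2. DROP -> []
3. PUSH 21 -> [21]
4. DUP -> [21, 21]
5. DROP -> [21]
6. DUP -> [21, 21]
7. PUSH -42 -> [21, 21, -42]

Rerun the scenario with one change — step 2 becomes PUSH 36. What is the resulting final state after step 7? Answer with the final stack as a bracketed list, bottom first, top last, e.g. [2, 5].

(re-executing from step 2 with the substitution; state before step 2: [-90])
2. PUSH 36 -> [-90, 36]
3. PUSH 21 -> [-90, 36, 21]
4. DUP -> [-90, 36, 21, 21]
5. DROP -> [-90, 36, 21]
6. DUP -> [-90, 36, 21, 21]
7. PUSH -42 -> [-90, 36, 21, 21, -42]

[-90, 36, 21, 21, -42]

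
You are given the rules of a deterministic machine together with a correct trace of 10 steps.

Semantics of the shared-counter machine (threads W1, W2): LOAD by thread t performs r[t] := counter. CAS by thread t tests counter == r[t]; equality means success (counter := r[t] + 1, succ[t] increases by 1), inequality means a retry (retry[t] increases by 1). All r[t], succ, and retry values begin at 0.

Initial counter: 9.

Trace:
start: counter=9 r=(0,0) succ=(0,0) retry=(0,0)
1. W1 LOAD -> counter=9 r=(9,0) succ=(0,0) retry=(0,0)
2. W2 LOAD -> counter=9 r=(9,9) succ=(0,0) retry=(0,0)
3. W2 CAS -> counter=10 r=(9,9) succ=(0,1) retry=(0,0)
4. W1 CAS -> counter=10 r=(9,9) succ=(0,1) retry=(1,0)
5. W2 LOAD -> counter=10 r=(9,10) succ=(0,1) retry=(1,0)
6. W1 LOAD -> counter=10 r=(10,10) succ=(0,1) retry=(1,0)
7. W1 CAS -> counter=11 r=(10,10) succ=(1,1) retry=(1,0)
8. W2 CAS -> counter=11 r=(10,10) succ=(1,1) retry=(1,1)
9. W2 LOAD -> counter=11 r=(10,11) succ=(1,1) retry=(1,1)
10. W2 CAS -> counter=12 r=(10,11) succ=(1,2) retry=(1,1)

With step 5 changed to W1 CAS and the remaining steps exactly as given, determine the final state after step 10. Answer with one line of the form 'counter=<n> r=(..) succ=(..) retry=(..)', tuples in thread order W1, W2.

(re-executing from step 5 with the substitution; state before step 5: counter=10 r=(9,9) succ=(0,1) retry=(1,0))
5. W1 CAS -> counter=10 r=(9,9) succ=(0,1) retry=(2,0)
6. W1 LOAD -> counter=10 r=(10,9) succ=(0,1) retry=(2,0)
7. W1 CAS -> counter=11 r=(10,9) succ=(1,1) retry=(2,0)
8. W2 CAS -> counter=11 r=(10,9) succ=(1,1) retry=(2,1)
9. W2 LOAD -> counter=11 r=(10,11) succ=(1,1) retry=(2,1)
10. W2 CAS -> counter=12 r=(10,11) succ=(1,2) retry=(2,1)

counter=12 r=(10,11) succ=(1,2) retry=(2,1)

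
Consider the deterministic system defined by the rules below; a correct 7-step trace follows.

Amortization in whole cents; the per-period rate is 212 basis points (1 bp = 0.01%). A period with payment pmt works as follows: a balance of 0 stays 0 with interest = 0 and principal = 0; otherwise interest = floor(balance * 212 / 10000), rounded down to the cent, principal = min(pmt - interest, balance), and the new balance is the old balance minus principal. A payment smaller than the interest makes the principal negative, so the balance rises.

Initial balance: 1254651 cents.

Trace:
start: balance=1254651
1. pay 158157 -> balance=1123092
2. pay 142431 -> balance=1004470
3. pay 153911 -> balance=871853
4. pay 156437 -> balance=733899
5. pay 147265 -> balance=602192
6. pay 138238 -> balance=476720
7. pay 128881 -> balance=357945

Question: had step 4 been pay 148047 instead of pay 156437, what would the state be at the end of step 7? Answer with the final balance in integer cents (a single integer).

(re-executing from step 4 with the substitution; state before step 4: balance=871853)
4. pay 148047 -> balance=742289
5. pay 147265 -> balance=610760
6. pay 138238 -> balance=485470
7. pay 128881 -> balance=366880

366880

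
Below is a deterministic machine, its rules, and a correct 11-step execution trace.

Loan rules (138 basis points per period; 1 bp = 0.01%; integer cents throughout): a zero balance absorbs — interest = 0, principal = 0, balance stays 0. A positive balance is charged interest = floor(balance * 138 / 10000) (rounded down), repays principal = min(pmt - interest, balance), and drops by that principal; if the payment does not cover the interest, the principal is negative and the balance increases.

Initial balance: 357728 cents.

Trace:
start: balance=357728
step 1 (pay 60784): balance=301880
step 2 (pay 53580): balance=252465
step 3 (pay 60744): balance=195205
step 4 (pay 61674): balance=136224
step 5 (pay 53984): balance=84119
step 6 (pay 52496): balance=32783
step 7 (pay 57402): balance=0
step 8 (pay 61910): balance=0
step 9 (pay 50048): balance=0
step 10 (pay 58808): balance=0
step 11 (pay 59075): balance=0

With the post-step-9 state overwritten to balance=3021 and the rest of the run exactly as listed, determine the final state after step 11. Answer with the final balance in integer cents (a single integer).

0

state after step 9 := balance=3021
step 10 (pay 58808): balance=0
step 11 (pay 59075): balance=0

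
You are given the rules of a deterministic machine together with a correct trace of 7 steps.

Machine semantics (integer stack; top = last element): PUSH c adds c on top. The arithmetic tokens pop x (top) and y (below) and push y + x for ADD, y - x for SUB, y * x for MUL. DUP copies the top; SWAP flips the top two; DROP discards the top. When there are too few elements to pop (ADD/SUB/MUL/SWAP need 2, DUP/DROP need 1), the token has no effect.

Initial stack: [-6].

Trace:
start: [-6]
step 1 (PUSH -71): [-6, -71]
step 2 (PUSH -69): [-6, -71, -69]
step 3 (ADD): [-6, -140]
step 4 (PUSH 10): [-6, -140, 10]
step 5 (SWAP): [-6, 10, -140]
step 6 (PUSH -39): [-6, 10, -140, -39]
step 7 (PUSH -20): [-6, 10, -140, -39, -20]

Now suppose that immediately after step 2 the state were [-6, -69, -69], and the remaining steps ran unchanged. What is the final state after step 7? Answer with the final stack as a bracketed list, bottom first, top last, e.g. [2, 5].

state after step 2 := [-6, -69, -69]
step 3 (ADD): [-6, -138]
step 4 (PUSH 10): [-6, -138, 10]
step 5 (SWAP): [-6, 10, -138]
step 6 (PUSH -39): [-6, 10, -138, -39]
step 7 (PUSH -20): [-6, 10, -138, -39, -20]

[-6, 10, -138, -39, -20]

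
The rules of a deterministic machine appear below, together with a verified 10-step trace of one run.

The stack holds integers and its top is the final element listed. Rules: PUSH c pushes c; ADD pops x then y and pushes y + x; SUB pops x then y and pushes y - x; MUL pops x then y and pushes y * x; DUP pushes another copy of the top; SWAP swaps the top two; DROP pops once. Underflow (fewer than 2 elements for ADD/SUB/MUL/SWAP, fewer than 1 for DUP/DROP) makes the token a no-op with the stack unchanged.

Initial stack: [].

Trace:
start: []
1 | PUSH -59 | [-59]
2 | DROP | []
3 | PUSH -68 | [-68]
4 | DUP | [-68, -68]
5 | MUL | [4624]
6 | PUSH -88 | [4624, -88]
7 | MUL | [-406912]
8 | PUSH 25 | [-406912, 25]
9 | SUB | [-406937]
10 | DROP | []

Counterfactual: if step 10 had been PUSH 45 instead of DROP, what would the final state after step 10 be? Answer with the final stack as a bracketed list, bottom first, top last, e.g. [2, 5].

[-406937, 45]

(re-executing from step 10 with the substitution; state before step 10: [-406937])
10 | PUSH 45 | [-406937, 45]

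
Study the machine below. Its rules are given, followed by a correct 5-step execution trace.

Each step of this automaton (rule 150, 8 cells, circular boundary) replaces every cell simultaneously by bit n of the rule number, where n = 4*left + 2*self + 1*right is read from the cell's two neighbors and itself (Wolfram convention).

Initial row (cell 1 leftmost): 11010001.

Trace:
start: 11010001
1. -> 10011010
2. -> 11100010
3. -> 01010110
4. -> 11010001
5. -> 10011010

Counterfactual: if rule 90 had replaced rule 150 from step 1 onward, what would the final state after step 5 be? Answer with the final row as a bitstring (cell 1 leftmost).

00000000

(re-executing steps 1..5 under rule 90; state before step 1: 11010001)
1. -> 01001011
2. -> 00110011
3. -> 11111111
4. -> 00000000
5. -> 00000000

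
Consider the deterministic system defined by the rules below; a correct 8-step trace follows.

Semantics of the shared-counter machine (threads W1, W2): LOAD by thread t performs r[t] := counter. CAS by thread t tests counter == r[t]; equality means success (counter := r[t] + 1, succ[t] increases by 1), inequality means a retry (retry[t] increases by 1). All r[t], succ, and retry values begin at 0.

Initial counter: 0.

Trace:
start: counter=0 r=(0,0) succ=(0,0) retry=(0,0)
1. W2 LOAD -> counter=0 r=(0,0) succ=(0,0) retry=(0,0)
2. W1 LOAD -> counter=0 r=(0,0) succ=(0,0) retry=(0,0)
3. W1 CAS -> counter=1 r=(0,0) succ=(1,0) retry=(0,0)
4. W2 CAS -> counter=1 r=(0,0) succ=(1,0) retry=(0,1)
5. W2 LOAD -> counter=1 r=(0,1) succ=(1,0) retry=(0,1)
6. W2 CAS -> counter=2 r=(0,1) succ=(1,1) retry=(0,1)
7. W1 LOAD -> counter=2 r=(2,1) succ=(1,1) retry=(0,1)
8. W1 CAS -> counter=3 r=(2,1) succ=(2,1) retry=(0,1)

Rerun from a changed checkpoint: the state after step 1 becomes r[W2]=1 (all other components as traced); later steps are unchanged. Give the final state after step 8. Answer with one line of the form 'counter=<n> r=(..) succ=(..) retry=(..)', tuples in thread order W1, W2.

counter=4 r=(3,2) succ=(2,2) retry=(0,0)

state after step 1 := counter=0 r=(0,1) succ=(0,0) retry=(0,0)
2. W1 LOAD -> counter=0 r=(0,1) succ=(0,0) retry=(0,0)
3. W1 CAS -> counter=1 r=(0,1) succ=(1,0) retry=(0,0)
4. W2 CAS -> counter=2 r=(0,1) succ=(1,1) retry=(0,0)
5. W2 LOAD -> counter=2 r=(0,2) succ=(1,1) retry=(0,0)
6. W2 CAS -> counter=3 r=(0,2) succ=(1,2) retry=(0,0)
7. W1 LOAD -> counter=3 r=(3,2) succ=(1,2) retry=(0,0)
8. W1 CAS -> counter=4 r=(3,2) succ=(2,2) retry=(0,0)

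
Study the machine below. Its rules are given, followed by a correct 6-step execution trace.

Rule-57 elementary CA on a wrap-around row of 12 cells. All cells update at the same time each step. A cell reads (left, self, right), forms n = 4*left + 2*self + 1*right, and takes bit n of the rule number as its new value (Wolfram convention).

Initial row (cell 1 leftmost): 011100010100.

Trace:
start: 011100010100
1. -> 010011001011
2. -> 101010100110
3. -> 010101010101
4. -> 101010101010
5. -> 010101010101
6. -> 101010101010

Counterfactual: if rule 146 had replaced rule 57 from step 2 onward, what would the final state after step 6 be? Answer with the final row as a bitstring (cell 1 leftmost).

100100100100

(re-executing steps 2..6 under rule 146; state before step 2: 010011001011)
2. -> 001100110000
3. -> 010011001000
4. -> 101100110100
5. -> 000011000011
6. -> 100100100100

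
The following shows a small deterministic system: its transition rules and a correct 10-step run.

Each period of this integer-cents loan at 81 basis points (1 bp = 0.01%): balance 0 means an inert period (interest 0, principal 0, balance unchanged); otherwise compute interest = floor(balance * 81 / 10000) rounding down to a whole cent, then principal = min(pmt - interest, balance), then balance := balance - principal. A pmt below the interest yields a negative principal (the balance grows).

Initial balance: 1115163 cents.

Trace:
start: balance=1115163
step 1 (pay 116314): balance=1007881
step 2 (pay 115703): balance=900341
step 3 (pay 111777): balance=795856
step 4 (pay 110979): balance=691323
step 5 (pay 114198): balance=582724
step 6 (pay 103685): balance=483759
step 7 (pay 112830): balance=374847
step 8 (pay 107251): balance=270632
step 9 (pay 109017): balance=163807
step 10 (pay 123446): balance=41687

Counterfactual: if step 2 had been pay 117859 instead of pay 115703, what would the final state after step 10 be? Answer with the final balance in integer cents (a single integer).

(re-executing from step 2 with the substitution; state before step 2: balance=1007881)
step 2 (pay 117859): balance=898185
step 3 (pay 111777): balance=793683
step 4 (pay 110979): balance=689132
step 5 (pay 114198): balance=580515
step 6 (pay 103685): balance=481532
step 7 (pay 112830): balance=372602
step 8 (pay 107251): balance=268369
step 9 (pay 109017): balance=161525
step 10 (pay 123446): balance=39387

39387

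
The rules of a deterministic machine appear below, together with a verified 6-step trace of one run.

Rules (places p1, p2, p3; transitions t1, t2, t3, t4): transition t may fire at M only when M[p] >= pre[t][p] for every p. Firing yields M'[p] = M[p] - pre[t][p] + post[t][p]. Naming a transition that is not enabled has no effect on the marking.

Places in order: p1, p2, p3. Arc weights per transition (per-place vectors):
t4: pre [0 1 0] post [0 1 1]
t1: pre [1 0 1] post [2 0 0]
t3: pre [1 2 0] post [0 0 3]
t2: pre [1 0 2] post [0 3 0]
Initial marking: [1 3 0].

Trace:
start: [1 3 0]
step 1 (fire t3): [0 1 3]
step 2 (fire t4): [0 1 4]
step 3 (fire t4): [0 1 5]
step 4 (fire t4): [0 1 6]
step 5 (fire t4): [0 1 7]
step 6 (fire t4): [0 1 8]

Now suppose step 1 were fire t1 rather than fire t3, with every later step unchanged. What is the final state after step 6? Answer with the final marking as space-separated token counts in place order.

1 3 5

(re-executing from step 1 with the substitution; state before step 1: [1 3 0])
step 1 (fire t1): [1 3 0]
step 2 (fire t4): [1 3 1]
step 3 (fire t4): [1 3 2]
step 4 (fire t4): [1 3 3]
step 5 (fire t4): [1 3 4]
step 6 (fire t4): [1 3 5]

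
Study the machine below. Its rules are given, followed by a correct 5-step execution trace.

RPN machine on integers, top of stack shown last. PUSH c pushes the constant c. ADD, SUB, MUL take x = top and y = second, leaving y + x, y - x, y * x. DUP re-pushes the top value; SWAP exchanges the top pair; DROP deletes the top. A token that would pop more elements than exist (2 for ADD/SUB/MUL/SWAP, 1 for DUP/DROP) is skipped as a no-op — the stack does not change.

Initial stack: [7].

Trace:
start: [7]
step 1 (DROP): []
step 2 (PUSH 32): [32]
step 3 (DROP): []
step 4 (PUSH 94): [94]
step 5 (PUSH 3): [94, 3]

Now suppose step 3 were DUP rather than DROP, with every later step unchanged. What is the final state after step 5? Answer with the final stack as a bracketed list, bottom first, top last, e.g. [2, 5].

(re-executing from step 3 with the substitution; state before step 3: [32])
step 3 (DUP): [32, 32]
step 4 (PUSH 94): [32, 32, 94]
step 5 (PUSH 3): [32, 32, 94, 3]

[32, 32, 94, 3]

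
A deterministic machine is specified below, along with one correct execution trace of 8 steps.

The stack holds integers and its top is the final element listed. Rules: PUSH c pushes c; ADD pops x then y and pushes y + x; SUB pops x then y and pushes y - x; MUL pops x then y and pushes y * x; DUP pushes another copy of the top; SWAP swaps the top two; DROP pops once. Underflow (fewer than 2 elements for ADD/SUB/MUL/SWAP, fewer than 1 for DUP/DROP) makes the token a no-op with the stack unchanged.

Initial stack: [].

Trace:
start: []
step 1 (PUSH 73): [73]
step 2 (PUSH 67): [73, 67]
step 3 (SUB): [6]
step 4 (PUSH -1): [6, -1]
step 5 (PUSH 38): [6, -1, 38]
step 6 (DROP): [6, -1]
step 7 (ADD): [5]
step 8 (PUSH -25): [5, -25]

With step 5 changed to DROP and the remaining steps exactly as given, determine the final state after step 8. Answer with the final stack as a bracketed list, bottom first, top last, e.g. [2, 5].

[-25]

(re-executing from step 5 with the substitution; state before step 5: [6, -1])
step 5 (DROP): [6]
step 6 (DROP): []
step 7 (ADD): []
step 8 (PUSH -25): [-25]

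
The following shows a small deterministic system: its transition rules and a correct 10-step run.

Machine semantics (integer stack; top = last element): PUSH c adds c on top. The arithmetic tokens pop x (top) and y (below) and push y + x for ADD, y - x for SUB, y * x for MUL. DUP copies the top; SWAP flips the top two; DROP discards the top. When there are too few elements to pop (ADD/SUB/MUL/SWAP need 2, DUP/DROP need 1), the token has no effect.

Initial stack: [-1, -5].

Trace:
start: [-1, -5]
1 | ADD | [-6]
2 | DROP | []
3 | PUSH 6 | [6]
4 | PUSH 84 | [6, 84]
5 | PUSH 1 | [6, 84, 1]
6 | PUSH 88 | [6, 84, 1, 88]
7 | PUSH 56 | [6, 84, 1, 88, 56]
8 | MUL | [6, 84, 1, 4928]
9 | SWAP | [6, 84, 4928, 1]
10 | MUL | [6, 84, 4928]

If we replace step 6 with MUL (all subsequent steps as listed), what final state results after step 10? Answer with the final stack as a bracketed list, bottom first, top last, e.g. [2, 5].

[28224]

(re-executing from step 6 with the substitution; state before step 6: [6, 84, 1])
6 | MUL | [6, 84]
7 | PUSH 56 | [6, 84, 56]
8 | MUL | [6, 4704]
9 | SWAP | [4704, 6]
10 | MUL | [28224]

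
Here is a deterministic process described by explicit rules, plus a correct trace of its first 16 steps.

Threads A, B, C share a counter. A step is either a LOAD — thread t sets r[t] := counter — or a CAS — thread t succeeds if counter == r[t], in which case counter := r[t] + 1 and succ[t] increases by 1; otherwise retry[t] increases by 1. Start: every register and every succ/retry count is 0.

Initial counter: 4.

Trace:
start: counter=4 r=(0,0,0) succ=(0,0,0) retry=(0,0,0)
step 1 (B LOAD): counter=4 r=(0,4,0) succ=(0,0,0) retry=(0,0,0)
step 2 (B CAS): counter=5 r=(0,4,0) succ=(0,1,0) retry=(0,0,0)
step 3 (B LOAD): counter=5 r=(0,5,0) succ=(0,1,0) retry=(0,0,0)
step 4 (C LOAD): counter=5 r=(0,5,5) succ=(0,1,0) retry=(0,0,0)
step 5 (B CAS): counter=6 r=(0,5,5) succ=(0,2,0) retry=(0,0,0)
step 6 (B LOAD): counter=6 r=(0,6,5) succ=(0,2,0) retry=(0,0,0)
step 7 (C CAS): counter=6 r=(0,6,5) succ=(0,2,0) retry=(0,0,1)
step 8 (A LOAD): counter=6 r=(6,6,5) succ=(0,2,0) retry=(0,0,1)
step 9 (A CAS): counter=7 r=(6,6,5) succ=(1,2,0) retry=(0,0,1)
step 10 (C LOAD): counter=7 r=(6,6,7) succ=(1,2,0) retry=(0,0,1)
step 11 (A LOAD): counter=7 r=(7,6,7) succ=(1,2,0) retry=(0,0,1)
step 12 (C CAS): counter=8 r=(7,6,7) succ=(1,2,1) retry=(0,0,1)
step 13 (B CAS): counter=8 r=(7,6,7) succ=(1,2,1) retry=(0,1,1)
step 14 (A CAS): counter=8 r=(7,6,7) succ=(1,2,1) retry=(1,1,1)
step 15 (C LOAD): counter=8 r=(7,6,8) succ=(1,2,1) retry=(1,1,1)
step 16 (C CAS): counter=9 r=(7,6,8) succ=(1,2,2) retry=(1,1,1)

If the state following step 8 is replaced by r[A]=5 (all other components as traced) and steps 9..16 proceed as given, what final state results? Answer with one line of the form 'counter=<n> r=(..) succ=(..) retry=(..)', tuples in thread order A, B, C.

state after step 8 := counter=6 r=(5,6,5) succ=(0,2,0) retry=(0,0,1)
step 9 (A CAS): counter=6 r=(5,6,5) succ=(0,2,0) retry=(1,0,1)
step 10 (C LOAD): counter=6 r=(5,6,6) succ=(0,2,0) retry=(1,0,1)
step 11 (A LOAD): counter=6 r=(6,6,6) succ=(0,2,0) retry=(1,0,1)
step 12 (C CAS): counter=7 r=(6,6,6) succ=(0,2,1) retry=(1,0,1)
step 13 (B CAS): counter=7 r=(6,6,6) succ=(0,2,1) retry=(1,1,1)
step 14 (A CAS): counter=7 r=(6,6,6) succ=(0,2,1) retry=(2,1,1)
step 15 (C LOAD): counter=7 r=(6,6,7) succ=(0,2,1) retry=(2,1,1)
step 16 (C CAS): counter=8 r=(6,6,7) succ=(0,2,2) retry=(2,1,1)

counter=8 r=(6,6,7) succ=(0,2,2) retry=(2,1,1)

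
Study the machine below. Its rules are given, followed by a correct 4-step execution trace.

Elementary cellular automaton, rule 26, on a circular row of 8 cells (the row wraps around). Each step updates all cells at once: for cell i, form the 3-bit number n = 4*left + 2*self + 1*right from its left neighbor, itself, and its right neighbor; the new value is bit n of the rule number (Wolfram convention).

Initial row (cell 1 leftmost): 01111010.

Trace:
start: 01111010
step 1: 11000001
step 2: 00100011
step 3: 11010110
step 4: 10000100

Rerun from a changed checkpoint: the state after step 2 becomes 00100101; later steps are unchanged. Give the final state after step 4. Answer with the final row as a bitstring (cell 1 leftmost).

state after step 2 := 00100101
step 3: 11011000
step 4: 10010101

10010101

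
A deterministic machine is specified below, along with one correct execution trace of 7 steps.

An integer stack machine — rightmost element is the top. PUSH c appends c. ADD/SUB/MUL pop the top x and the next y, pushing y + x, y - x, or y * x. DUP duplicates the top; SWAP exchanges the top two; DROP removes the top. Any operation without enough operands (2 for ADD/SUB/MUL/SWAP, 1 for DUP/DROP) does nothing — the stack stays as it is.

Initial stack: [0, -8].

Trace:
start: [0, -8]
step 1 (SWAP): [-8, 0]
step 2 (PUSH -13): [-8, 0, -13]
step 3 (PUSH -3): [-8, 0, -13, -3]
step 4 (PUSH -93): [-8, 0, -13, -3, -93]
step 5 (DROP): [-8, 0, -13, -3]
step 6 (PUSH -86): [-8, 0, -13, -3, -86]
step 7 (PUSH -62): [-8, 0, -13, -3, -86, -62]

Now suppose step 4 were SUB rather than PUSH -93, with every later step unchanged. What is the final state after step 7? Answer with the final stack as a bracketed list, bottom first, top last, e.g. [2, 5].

(re-executing from step 4 with the substitution; state before step 4: [-8, 0, -13, -3])
step 4 (SUB): [-8, 0, -10]
step 5 (DROP): [-8, 0]
step 6 (PUSH -86): [-8, 0, -86]
step 7 (PUSH -62): [-8, 0, -86, -62]

[-8, 0, -86, -62]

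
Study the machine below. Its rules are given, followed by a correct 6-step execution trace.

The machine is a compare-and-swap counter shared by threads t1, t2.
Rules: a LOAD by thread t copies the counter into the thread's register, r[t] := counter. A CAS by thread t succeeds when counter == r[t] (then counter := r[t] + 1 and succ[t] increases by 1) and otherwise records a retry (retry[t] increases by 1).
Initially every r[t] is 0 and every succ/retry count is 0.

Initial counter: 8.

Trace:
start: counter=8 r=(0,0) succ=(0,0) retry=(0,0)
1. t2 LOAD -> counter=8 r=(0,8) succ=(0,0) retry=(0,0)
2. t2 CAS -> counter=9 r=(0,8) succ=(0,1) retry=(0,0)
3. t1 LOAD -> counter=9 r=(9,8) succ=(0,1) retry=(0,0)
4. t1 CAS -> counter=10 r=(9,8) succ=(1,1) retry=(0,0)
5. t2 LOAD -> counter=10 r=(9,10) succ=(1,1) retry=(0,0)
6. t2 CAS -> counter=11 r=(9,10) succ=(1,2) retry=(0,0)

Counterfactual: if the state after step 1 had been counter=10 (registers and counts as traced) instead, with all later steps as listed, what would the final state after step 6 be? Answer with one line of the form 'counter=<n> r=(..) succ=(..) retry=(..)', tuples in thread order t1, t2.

counter=12 r=(10,11) succ=(1,1) retry=(0,1)

state after step 1 := counter=10 r=(0,8) succ=(0,0) retry=(0,0)
2. t2 CAS -> counter=10 r=(0,8) succ=(0,0) retry=(0,1)
3. t1 LOAD -> counter=10 r=(10,8) succ=(0,0) retry=(0,1)
4. t1 CAS -> counter=11 r=(10,8) succ=(1,0) retry=(0,1)
5. t2 LOAD -> counter=11 r=(10,11) succ=(1,0) retry=(0,1)
6. t2 CAS -> counter=12 r=(10,11) succ=(1,1) retry=(0,1)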